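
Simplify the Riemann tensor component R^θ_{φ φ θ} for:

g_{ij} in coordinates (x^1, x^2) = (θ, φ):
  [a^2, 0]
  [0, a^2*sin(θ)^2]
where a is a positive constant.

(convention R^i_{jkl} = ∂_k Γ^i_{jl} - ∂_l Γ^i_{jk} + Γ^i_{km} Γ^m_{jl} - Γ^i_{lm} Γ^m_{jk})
Non-zero Christoffel symbols (Γ^k_{ij} = Γ^k_{ji}):
Γ^θ_{φ φ} = -sin(2*θ)/2
Γ^φ_{θ φ} = 1/tan(θ)
R^θ_{φ φ θ} = ∂_φ Γ^θ_{φ θ} - ∂_θ Γ^θ_{φ φ} + Γ^θ_{φ m} Γ^m_{φ θ} - Γ^θ_{θ m} Γ^m_{φ φ}
  = (0) - (-cos(2*θ)) + (-cos(θ)^2) - (0) = -sin(θ)^2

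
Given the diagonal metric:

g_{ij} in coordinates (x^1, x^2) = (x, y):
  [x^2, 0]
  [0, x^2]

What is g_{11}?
With x^1 = x, x^2 = y, g_{11} = g_{xx} is the row-1, column-1 entry of the matrix.
g_{11} = x^2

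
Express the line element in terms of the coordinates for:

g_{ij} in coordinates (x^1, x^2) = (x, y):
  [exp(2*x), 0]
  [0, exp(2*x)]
ds^2 = g_{ij} dx^i dx^j; only the non-zero components contribute.
ds^2 = exp(2*x) dx^2 + exp(2*x) dy^2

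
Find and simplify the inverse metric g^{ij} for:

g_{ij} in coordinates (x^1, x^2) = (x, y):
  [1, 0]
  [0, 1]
The metric is diagonal, so g^{ij} is diagonal with entries 1/g_{ii}: diag(1, 1).
g^{ij}:
  [1, 0]
  [0, 1]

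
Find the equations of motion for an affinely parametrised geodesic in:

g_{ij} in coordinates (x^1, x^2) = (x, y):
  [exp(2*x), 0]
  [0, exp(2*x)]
Geodesic equation: d^2x^k/dλ^2 + Γ^k_{ij} (dx^i/dλ)(dx^j/dλ) = 0.
Non-zero Christoffel symbols:
Γ^x_{x x} = 1
Γ^x_{y y} = -1
Γ^y_{x y} = 1
Substituting (the symmetric pair Γ^k_{ij}, Γ^k_{ji} combines into a factor 2):
d^2x/dλ^2 + (dx/dλ)^2 - (dy/dλ)^2 = 0
d^2y/dλ^2 + 2 (dx/dλ)(dy/dλ) = 0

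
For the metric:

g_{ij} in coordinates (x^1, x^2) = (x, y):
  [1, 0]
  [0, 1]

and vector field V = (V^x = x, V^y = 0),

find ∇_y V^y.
All Christoffel symbols are zero.
∇_y V^y = ∂_y V^y + Γ^y_{y j} V^j
  = (0) + (0)(x) + (0)(0)
  = 0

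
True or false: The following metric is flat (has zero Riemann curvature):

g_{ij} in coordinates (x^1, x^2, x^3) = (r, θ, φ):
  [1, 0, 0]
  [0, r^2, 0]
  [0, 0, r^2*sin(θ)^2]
Non-zero Christoffel symbols:
Γ^r_{θ θ} = -r
Γ^r_{φ φ} = -r*sin(θ)^2
Γ^θ_{r θ} = 1/r
Γ^θ_{φ φ} = -sin(2*θ)/2
Γ^φ_{r φ} = 1/r
Γ^φ_{θ φ} = 1/tan(θ)
Ricci tensor: R_{rr} = 0, R_{rθ} = 0, R_{rφ} = 0, R_{θθ} = 0, R_{θφ} = 0, R_{φφ} = 0
All R_{ij} vanish; in 3 dimensions the Riemann tensor is fully determined by the Ricci tensor, so R^i_{jkl} = 0: the metric is flat (curvilinear coordinates on flat space).
True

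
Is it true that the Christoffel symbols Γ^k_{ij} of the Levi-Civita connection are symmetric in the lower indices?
The Levi-Civita connection is torsion-free, which is exactly Γ^k_{ij} = Γ^k_{ji}.
Yes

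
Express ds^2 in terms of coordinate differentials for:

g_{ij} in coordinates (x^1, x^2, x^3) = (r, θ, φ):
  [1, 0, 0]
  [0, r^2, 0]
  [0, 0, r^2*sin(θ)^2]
ds^2 = g_{ij} dx^i dx^j; only the non-zero components contribute.
ds^2 = dr^2 + r^2 dθ^2 + r^2*sin(θ)^2 dφ^2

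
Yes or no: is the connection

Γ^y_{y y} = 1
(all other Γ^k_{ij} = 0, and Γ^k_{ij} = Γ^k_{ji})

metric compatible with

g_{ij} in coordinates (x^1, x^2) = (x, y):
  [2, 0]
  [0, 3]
Using ∇_k g_{ij} = ∂_k g_{ij} - Γ^m_{ki} g_{mj} - Γ^m_{kj} g_{im}:
∇_y g_{yy} = (0) - (3) - (3) = -6 ≠ 0
So the connection is not metric compatible (it is not the Levi-Civita connection).
No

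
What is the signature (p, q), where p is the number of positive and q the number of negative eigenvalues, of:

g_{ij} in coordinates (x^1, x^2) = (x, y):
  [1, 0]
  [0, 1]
The metric is diagonal, so its eigenvalues are the diagonal entries: 1, 1 (at a generic point, where coordinate-dependent entries are positive).
2 positive, 0 negative.
(2, 0) - Riemannian (positive definite)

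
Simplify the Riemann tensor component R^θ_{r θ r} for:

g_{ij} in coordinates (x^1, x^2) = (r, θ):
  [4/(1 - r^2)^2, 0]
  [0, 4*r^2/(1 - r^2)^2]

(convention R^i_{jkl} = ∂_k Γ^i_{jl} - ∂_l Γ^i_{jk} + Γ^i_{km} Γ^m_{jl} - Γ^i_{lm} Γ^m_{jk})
Non-zero Christoffel symbols (Γ^k_{ij} = Γ^k_{ji}):
Γ^r_{r r} = 2*r/(1 - r^2)
Γ^r_{θ θ} = (r^3 + r)/(r^2 - 1)
Γ^θ_{r θ} = (-r^2 - 1)/(r^3 - r)
R^θ_{r θ r} = ∂_θ Γ^θ_{r r} - ∂_r Γ^θ_{r θ} + Γ^θ_{θ m} Γ^m_{r r} - Γ^θ_{r m} Γ^m_{r θ}
  = (0) - ((r^4 + 4*r^2 - 1)/(r^3 - r)^2) + (2*(r^2 + 1)/(r^2 - 1)^2) - ((r^2 + 1)^2/(r^3 - r)^2) = -4/(r^2 - 1)^2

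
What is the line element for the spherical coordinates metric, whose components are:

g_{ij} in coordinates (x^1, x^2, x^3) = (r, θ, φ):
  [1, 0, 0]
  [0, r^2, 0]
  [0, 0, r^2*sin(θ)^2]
ds^2 = g_{ij} dx^i dx^j; only the non-zero components contribute.
ds^2 = dr^2 + r^2 dθ^2 + r^2*sin(θ)^2 dφ^2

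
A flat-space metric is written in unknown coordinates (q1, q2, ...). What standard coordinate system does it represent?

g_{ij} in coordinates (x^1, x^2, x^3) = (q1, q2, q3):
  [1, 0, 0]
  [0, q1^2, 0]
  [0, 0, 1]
The line element ds^2 = dq1^2 + q1^2 dq2^2 + dq3^2 is dr^2 + r^2 dθ^2 + dz^2 with q1 = r, q2 = θ, q3 = z.
cylindrical coordinates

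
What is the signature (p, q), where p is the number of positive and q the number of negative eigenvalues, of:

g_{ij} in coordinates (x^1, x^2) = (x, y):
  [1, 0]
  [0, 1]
The metric is diagonal, so its eigenvalues are the diagonal entries: 1, 1 (at a generic point, where coordinate-dependent entries are positive).
2 positive, 0 negative.
(2, 0) - Riemannian (positive definite)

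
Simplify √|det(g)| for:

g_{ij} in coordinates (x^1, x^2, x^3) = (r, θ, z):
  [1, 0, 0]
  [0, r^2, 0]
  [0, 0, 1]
det(g) = r^2
√|det(g)| = r
Volume element: dV = r dr dθ dz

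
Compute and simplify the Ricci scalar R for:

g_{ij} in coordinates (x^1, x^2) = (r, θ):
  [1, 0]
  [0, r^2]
Non-zero Christoffel symbols (Γ^k_{ij} = Γ^k_{ji}):
Γ^r_{θ θ} = -r
Γ^θ_{r θ} = 1/r
Ricci tensor (R_{ij} = R^k_{ikj}): R_{rr} = 0, R_{rθ} = 0, R_{θθ} = 0
Inverse metric: g^{rr} = 1, g^{θθ} = 1/r^2
R = g^{ij} R_{ij} = (1)(0) + (1/r^2)(0) = 0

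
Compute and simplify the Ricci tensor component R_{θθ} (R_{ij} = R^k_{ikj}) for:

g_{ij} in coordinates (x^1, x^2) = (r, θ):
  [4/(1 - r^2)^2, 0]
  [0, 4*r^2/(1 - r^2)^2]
Non-zero Christoffel symbols (Γ^k_{ij} = Γ^k_{ji}):
Γ^r_{r r} = 2*r/(1 - r^2)
Γ^r_{θ θ} = (r^3 + r)/(r^2 - 1)
Γ^θ_{r θ} = (-r^2 - 1)/(r^3 - r)
R^r_{θ r θ} = ∂_r Γ^r_{θ θ} - ∂_θ Γ^r_{θ r} + Γ^r_{r m} Γ^m_{θ θ} - Γ^r_{θ m} Γ^m_{θ r}
  = ((r^4 - 4*r^2 - 1)/(r^2 - 1)^2) - (0) + (-2*r^2*(r^2 + 1)/(r^2 - 1)^2) - (-(r^2 + 1)^2/(r^2 - 1)^2) = -4*r^2/(r^2 - 1)^2
R^θ_{θ θ θ} = 0 (a repeated index in an antisymmetric pair)
R_{θθ} = R^r_{θ r θ} + R^θ_{θ θ θ} = (-4*r^2/(r^2 - 1)^2) + (0) = -4*r^2/(r^2 - 1)^2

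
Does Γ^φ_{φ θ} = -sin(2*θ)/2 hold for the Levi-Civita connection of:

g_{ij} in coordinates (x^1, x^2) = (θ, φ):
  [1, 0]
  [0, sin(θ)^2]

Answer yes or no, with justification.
Γ^φ_{φ θ} = (1/2) g^{φφ} (∂_φ g_{φθ} + ∂_θ g_{φφ} - ∂_φ g_{φθ}) = (1/2)(1/sin(θ)^2)((0) + (sin(2*θ)) - (0)) = 1/tan(θ)
This differs from the proposed value -sin(2*θ)/2.
No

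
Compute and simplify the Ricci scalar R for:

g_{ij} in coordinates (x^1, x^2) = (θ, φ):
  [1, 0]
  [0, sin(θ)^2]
Non-zero Christoffel symbols (Γ^k_{ij} = Γ^k_{ji}):
Γ^θ_{φ φ} = -sin(2*θ)/2
Γ^φ_{θ φ} = 1/tan(θ)
Ricci tensor (R_{ij} = R^k_{ikj}): R_{θθ} = 1, R_{θφ} = 0, R_{φφ} = sin(θ)^2
Inverse metric: g^{θθ} = 1, g^{φφ} = 1/sin(θ)^2
R = g^{ij} R_{ij} = (1)(1) + (1/sin(θ)^2)(sin(θ)^2) = 2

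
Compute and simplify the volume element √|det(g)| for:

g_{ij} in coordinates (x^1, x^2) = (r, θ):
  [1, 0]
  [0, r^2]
det(g) = r^2
√|det(g)| = r
Volume element: dV = r dr dθ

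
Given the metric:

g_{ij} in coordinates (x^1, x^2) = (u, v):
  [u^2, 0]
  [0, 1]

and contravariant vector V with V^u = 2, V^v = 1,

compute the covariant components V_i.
V_i = g_{ij} V^j:
V_u = (u^2)(2) + (0)(1) = 2*u^2
V_v = (0)(2) + (1)(1) = 1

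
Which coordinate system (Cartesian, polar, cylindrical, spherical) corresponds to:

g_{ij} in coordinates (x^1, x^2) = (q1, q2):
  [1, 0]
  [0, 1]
All components are constant and the metric is the identity, i.e. orthonormal rectilinear coordinates.
Cartesian (2D) coordinates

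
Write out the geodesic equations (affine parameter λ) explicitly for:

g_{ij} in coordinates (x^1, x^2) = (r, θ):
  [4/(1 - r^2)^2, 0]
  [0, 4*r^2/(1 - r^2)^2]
Geodesic equation: d^2x^k/dλ^2 + Γ^k_{ij} (dx^i/dλ)(dx^j/dλ) = 0.
Non-zero Christoffel symbols:
Γ^r_{r r} = 2*r/(1 - r^2)
Γ^r_{θ θ} = (r^3 + r)/(r^2 - 1)
Γ^θ_{r θ} = (-r^2 - 1)/(r^3 - r)
Substituting (the symmetric pair Γ^k_{ij}, Γ^k_{ji} combines into a factor 2):
d^2r/dλ^2 + (2*r/(1 - r^2)) (dr/dλ)^2 + ((r^3 + r)/(r^2 - 1)) (dθ/dλ)^2 = 0
d^2θ/dλ^2 + ((-2*r^2 - 2)/(r^3 - r)) (dr/dλ)(dθ/dλ) = 0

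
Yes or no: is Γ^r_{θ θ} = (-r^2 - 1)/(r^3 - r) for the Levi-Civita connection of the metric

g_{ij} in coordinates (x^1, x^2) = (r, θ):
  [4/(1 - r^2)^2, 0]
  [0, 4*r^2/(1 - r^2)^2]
Γ^r_{θ θ} = (1/2) g^{rr} (∂_θ g_{rθ} + ∂_θ g_{rθ} - ∂_r g_{θθ}) = (1/2)((1 - r^2)^2/4)((0) + (0) - (-8*(r^3 + r)/(r^2 - 1)^3)) = (r^3 + r)/(r^2 - 1)
This differs from the proposed value (-r^2 - 1)/(r^3 - r).
No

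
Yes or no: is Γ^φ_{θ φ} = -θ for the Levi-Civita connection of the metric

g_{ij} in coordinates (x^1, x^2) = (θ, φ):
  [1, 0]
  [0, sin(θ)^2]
Γ^φ_{θ φ} = (1/2) g^{φφ} (∂_θ g_{φφ} + ∂_φ g_{φθ} - ∂_φ g_{θφ}) = (1/2)(1/sin(θ)^2)((sin(2*θ)) + (0) - (0)) = 1/tan(θ)
This differs from the proposed value -θ.
No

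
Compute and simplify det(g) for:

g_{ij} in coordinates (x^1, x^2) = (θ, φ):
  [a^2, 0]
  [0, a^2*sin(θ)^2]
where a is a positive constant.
For a 2×2 metric: det(g) = g_{11}·g_{22} - g_{12}·g_{21}
= (a^2)·(a^2*sin(θ)^2) - (0)·(0)
= a^4*sin(θ)^2 - 0
det(g) = a^4*sin(θ)^2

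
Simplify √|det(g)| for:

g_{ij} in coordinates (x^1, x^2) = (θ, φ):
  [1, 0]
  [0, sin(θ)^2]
det(g) = sin(θ)^2
√|det(g)| = sin(θ) (taking 0 < θ < π so that |sin(θ)| = sin(θ))
Volume element: dV = sin(θ) dθ dφ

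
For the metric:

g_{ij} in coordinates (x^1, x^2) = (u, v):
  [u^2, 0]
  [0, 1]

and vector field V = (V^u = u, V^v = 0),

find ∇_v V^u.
Non-zero Christoffel symbols:
Γ^u_{u u} = 1/u
∇_v V^u = ∂_v V^u + Γ^u_{v j} V^j
  = (0) + (0)(u) + (0)(0)
  = 0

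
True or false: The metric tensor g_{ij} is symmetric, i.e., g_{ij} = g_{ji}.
By definition the metric is a symmetric bilinear form, g_{ij} = g_{ji}.
True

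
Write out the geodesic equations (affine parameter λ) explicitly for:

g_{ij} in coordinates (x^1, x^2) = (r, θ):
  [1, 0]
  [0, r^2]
Geodesic equation: d^2x^k/dλ^2 + Γ^k_{ij} (dx^i/dλ)(dx^j/dλ) = 0.
Non-zero Christoffel symbols:
Γ^r_{θ θ} = -r
Γ^θ_{r θ} = 1/r
Substituting (the symmetric pair Γ^k_{ij}, Γ^k_{ji} combines into a factor 2):
d^2r/dλ^2 - r (dθ/dλ)^2 = 0
d^2θ/dλ^2 + (2/r) (dr/dλ)(dθ/dλ) = 0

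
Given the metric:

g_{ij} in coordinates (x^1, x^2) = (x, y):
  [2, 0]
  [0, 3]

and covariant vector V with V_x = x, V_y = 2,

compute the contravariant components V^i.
Inverse metric (diagonal): g^{xx} = 1/2, g^{yy} = 1/3
V^i = g^{ij} V_j:
V^x = (1/2)(x) + (0)(2) = x/2
V^y = (0)(x) + (1/3)(2) = 2/3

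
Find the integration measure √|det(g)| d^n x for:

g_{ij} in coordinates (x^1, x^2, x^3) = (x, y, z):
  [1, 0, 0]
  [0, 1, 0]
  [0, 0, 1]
det(g) = 1
√|det(g)| = 1
Volume element: dV = 1 dx dy dz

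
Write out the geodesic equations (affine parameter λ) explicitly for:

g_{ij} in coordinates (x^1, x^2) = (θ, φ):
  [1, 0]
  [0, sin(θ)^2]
Geodesic equation: d^2x^k/dλ^2 + Γ^k_{ij} (dx^i/dλ)(dx^j/dλ) = 0.
Non-zero Christoffel symbols:
Γ^θ_{φ φ} = -sin(2*θ)/2
Γ^φ_{θ φ} = 1/tan(θ)
Substituting (the symmetric pair Γ^k_{ij}, Γ^k_{ji} combines into a factor 2):
d^2θ/dλ^2 - (sin(2*θ)/2) (dφ/dλ)^2 = 0
d^2φ/dλ^2 + (2/tan(θ)) (dθ/dλ)(dφ/dλ) = 0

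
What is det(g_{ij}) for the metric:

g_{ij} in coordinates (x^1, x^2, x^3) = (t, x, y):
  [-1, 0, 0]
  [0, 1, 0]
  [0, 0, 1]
Diagonal metric: det(g) = g_{11}·g_{22}·g_{33}
= (-1)·(1)·(1)
det(g) = -1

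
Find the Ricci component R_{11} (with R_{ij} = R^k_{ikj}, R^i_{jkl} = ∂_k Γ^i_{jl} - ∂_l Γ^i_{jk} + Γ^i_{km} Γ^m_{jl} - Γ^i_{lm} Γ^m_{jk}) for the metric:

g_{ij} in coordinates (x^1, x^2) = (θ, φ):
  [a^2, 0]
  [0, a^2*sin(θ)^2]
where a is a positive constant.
Non-zero Christoffel symbols (Γ^k_{ij} = Γ^k_{ji}):
Γ^θ_{φ φ} = -sin(2*θ)/2
Γ^φ_{θ φ} = 1/tan(θ)
R^θ_{θ θ θ} = 0 (a repeated index in an antisymmetric pair)
R^φ_{θ φ θ} = ∂_φ Γ^φ_{θ θ} - ∂_θ Γ^φ_{θ φ} + Γ^φ_{φ m} Γ^m_{θ θ} - Γ^φ_{θ m} Γ^m_{θ φ}
  = (0) - (-1/sin(θ)^2) + (0) - (1/tan(θ)^2) = 1
R_{θθ} = R^θ_{θ θ θ} + R^φ_{θ φ θ} = (0) + (1) = 1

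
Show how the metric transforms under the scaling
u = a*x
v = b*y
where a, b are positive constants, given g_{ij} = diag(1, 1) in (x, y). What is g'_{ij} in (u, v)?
Invert the transformation: x = u/a, y = v/b
g'_{ij} = (∂x^k/∂x'^i)(∂x^l/∂x'^j) g_{kl}; with g_{kl} = δ_{kl} this is Σ_k (∂x^k/∂x'^i)(∂x^k/∂x'^j).
Jacobian: ∂x/∂u = 1/a, ∂x/∂v = 0, ∂y/∂u = 0, ∂y/∂v = 1/b
g'_{uu} = (1/a)(1/a) + (0)(0) = 1/a^2
g'_{uv} = (1/a)(0) + (0)(1/b) = 0
g'_{vv} = (0)(0) + (1/b)(1/b) = 1/b^2
g'_{ij} = diag(1/a^2, 1/b^2)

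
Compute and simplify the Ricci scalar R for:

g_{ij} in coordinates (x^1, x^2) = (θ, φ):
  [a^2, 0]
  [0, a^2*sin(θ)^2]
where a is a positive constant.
Non-zero Christoffel symbols (Γ^k_{ij} = Γ^k_{ji}):
Γ^θ_{φ φ} = -sin(2*θ)/2
Γ^φ_{θ φ} = 1/tan(θ)
Ricci tensor (R_{ij} = R^k_{ikj}): R_{θθ} = 1, R_{θφ} = 0, R_{φφ} = sin(θ)^2
Inverse metric: g^{θθ} = 1/a^2, g^{φφ} = 1/(a^2*sin(θ)^2)
R = g^{ij} R_{ij} = (1/a^2)(1) + (1/(a^2*sin(θ)^2))(sin(θ)^2) = 2/a^2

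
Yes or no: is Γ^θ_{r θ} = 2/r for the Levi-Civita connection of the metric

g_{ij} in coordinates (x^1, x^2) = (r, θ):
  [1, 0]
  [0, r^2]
Γ^θ_{r θ} = (1/2) g^{θθ} (∂_r g_{θθ} + ∂_θ g_{θr} - ∂_θ g_{rθ}) = (1/2)(1/r^2)((2*r) + (0) - (0)) = 1/r
This differs from the proposed value 2/r.
No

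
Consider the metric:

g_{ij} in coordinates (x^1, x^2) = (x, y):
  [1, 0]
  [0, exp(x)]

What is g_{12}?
With x^1 = x, x^2 = y, g_{12} = g_{xy} is the row-1, column-2 entry of the matrix.
g_{12} = 0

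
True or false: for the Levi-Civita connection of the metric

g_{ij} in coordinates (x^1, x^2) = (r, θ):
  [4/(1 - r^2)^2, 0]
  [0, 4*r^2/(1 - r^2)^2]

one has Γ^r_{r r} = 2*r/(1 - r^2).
Γ^r_{r r} = (1/2) g^{rr} (∂_r g_{rr} + ∂_r g_{rr} - ∂_r g_{rr}) = (1/2)((1 - r^2)^2/4)((16*r/(1 - r^2)^3) + (16*r/(1 - r^2)^3) - (16*r/(1 - r^2)^3)) = 2*r/(1 - r^2)
This equals the proposed value 2*r/(1 - r^2).
True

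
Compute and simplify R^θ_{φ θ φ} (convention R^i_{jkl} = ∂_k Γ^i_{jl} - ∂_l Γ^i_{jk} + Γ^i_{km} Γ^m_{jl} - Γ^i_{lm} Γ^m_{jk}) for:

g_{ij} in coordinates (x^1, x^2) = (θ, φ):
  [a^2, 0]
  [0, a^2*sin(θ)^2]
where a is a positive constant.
Non-zero Christoffel symbols (Γ^k_{ij} = Γ^k_{ji}):
Γ^θ_{φ φ} = -sin(2*θ)/2
Γ^φ_{θ φ} = 1/tan(θ)
R^θ_{φ θ φ} = ∂_θ Γ^θ_{φ φ} - ∂_φ Γ^θ_{φ θ} + Γ^θ_{θ m} Γ^m_{φ φ} - Γ^θ_{φ m} Γ^m_{φ θ}
  = (-cos(2*θ)) - (0) + (0) - (-cos(θ)^2) = sin(θ)^2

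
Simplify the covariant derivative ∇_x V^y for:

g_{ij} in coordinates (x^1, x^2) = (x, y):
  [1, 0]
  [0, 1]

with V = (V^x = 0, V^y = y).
All Christoffel symbols are zero.
∇_x V^y = ∂_x V^y + Γ^y_{x j} V^j
  = (0) + (0)(0) + (0)(y)
  = 0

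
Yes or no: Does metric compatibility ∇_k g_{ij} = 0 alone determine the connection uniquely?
One also needs vanishing torsion; metric compatibility plus torsion-freeness singles out the Levi-Civita connection.
No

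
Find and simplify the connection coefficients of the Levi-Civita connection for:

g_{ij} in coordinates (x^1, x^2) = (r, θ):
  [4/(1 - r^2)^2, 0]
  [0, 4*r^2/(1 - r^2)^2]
Using Γ^k_{ij} = (1/2) g^{km} (∂_i g_{mj} + ∂_j g_{mi} - ∂_m g_{ij}); the metric is diagonal, so only the m = k term contributes.
Non-zero symbols (using the symmetry Γ^k_{ij} = Γ^k_{ji}):
Γ^r_{r r} = (1/2) g^{rr} (∂_r g_{rr} + ∂_r g_{rr} - ∂_r g_{rr}) = (1/2)((1 - r^2)^2/4)((16*r/(1 - r^2)^3) + (16*r/(1 - r^2)^3) - (16*r/(1 - r^2)^3)) = 2*r/(1 - r^2)
Γ^r_{θ θ} = (1/2) g^{rr} (∂_θ g_{rθ} + ∂_θ g_{rθ} - ∂_r g_{θθ}) = (1/2)((1 - r^2)^2/4)((0) + (0) - (-8*(r^3 + r)/(r^2 - 1)^3)) = (r^3 + r)/(r^2 - 1)
Γ^θ_{r θ} = (1/2) g^{θθ} (∂_r g_{θθ} + ∂_θ g_{θr} - ∂_θ g_{rθ}) = (1/2)((1 - r^2)^2/(4*r^2))((-8*(r^3 + r)/(r^2 - 1)^3) + (0) - (0)) = (-r^2 - 1)/(r^3 - r)
All other Christoffel symbols are zero.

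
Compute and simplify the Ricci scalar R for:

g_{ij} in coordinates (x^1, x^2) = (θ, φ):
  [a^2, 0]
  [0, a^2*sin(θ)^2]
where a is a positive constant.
Non-zero Christoffel symbols (Γ^k_{ij} = Γ^k_{ji}):
Γ^θ_{φ φ} = -sin(2*θ)/2
Γ^φ_{θ φ} = 1/tan(θ)
Ricci tensor (R_{ij} = R^k_{ikj}): R_{θθ} = 1, R_{θφ} = 0, R_{φφ} = sin(θ)^2
Inverse metric: g^{θθ} = 1/a^2, g^{φφ} = 1/(a^2*sin(θ)^2)
R = g^{ij} R_{ij} = (1/a^2)(1) + (1/(a^2*sin(θ)^2))(sin(θ)^2) = 2/a^2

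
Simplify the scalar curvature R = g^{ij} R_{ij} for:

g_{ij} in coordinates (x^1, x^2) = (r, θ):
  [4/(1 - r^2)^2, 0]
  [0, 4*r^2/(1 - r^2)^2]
Non-zero Christoffel symbols (Γ^k_{ij} = Γ^k_{ji}):
Γ^r_{r r} = 2*r/(1 - r^2)
Γ^r_{θ θ} = (r^3 + r)/(r^2 - 1)
Γ^θ_{r θ} = (-r^2 - 1)/(r^3 - r)
Ricci tensor (R_{ij} = R^k_{ikj}): R_{rr} = -4/(r^2 - 1)^2, R_{rθ} = 0, R_{θθ} = -4*r^2/(r^2 - 1)^2
Inverse metric: g^{rr} = (1 - r^2)^2/4, g^{θθ} = (1 - r^2)^2/(4*r^2)
R = g^{ij} R_{ij} = ((1 - r^2)^2/4)(-4/(r^2 - 1)^2) + ((1 - r^2)^2/(4*r^2))(-4*r^2/(r^2 - 1)^2) = -2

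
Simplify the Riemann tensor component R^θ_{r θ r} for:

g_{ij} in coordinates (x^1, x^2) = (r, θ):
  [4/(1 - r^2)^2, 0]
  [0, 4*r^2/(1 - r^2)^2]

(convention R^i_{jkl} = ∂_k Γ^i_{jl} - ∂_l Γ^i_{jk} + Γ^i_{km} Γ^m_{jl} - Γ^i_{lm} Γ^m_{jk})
Non-zero Christoffel symbols (Γ^k_{ij} = Γ^k_{ji}):
Γ^r_{r r} = 2*r/(1 - r^2)
Γ^r_{θ θ} = (r^3 + r)/(r^2 - 1)
Γ^θ_{r θ} = (-r^2 - 1)/(r^3 - r)
R^θ_{r θ r} = ∂_θ Γ^θ_{r r} - ∂_r Γ^θ_{r θ} + Γ^θ_{θ m} Γ^m_{r r} - Γ^θ_{r m} Γ^m_{r θ}
  = (0) - ((r^4 + 4*r^2 - 1)/(r^3 - r)^2) + (2*(r^2 + 1)/(r^2 - 1)^2) - ((r^2 + 1)^2/(r^3 - r)^2) = -4/(r^2 - 1)^2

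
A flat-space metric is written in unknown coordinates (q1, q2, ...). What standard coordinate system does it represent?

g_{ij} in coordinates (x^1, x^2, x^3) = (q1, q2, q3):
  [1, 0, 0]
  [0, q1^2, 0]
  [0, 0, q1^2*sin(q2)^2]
The line element ds^2 = dq1^2 + q1^2 dq2^2 + q1^2 sin(q2)^2 dq3^2 is dr^2 + r^2 dθ^2 + r^2 sin(θ)^2 dφ^2 with q1 = r, q2 = θ, q3 = φ.
spherical coordinates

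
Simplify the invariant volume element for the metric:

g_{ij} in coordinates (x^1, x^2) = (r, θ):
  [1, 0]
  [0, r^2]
det(g) = r^2
√|det(g)| = r
Volume element: dV = r dr dθ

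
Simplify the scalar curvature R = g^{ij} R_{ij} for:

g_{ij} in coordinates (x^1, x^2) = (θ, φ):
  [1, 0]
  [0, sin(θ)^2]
Non-zero Christoffel symbols (Γ^k_{ij} = Γ^k_{ji}):
Γ^θ_{φ φ} = -sin(2*θ)/2
Γ^φ_{θ φ} = 1/tan(θ)
Ricci tensor (R_{ij} = R^k_{ikj}): R_{θθ} = 1, R_{θφ} = 0, R_{φφ} = sin(θ)^2
Inverse metric: g^{θθ} = 1, g^{φφ} = 1/sin(θ)^2
R = g^{ij} R_{ij} = (1)(1) + (1/sin(θ)^2)(sin(θ)^2) = 2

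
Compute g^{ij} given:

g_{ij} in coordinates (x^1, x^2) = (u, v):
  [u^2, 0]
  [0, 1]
The metric is diagonal, so g^{ij} is diagonal with entries 1/g_{ii}: diag(1/(u^2), 1).
g^{ij}:
  [1/u^2, 0]
  [0, 1]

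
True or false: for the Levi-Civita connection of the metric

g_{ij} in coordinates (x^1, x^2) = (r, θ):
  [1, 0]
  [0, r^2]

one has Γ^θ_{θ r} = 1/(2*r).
Γ^θ_{θ r} = (1/2) g^{θθ} (∂_θ g_{θr} + ∂_r g_{θθ} - ∂_θ g_{θr}) = (1/2)(1/r^2)((0) + (2*r) - (0)) = 1/r
This differs from the proposed value 1/(2*r).
False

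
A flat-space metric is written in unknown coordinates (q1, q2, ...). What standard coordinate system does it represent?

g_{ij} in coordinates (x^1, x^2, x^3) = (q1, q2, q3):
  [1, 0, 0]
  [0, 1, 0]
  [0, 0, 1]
All components are constant and the metric is the identity, i.e. orthonormal rectilinear coordinates.
Cartesian (3D) coordinates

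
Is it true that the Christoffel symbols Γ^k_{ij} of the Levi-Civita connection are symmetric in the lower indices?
The Levi-Civita connection is torsion-free, which is exactly Γ^k_{ij} = Γ^k_{ji}.
Yes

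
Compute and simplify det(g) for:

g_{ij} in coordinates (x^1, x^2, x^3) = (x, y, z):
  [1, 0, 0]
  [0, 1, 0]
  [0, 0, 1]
Diagonal metric: det(g) = g_{11}·g_{22}·g_{33}
= (1)·(1)·(1)
det(g) = 1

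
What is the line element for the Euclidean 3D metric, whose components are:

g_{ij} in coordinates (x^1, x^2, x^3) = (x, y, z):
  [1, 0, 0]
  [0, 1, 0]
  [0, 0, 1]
ds^2 = g_{ij} dx^i dx^j; only the non-zero components contribute.
ds^2 = dx^2 + dy^2 + dz^2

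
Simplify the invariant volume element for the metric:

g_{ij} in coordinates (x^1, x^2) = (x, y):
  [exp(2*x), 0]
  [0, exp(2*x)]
det(g) = exp(4*x)
√|det(g)| = exp(2*x)
Volume element: dV = exp(2*x) dx dy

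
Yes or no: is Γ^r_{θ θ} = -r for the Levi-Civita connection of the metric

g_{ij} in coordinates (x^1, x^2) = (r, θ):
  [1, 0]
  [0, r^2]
Γ^r_{θ θ} = (1/2) g^{rr} (∂_θ g_{rθ} + ∂_θ g_{rθ} - ∂_r g_{θθ}) = (1/2)(1)((0) + (0) - (2*r)) = -r
This equals the proposed value -r.
Yes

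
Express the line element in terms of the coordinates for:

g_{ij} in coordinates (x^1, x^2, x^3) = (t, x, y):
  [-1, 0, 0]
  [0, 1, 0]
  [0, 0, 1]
ds^2 = g_{ij} dx^i dx^j; only the non-zero components contribute.
ds^2 = -dt^2 + dx^2 + dy^2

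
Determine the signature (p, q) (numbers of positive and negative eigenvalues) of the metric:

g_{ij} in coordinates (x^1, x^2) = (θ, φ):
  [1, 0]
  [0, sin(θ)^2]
The metric is diagonal, so its eigenvalues are the diagonal entries: 1, sin(θ)^2 (at a generic point, where coordinate-dependent entries are positive).
2 positive, 0 negative.
(2, 0) - Riemannian (positive definite)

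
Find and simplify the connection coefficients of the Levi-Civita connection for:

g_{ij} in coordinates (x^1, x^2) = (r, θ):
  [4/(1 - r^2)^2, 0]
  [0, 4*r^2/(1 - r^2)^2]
Using Γ^k_{ij} = (1/2) g^{km} (∂_i g_{mj} + ∂_j g_{mi} - ∂_m g_{ij}); the metric is diagonal, so only the m = k term contributes.
Non-zero symbols (using the symmetry Γ^k_{ij} = Γ^k_{ji}):
Γ^r_{r r} = (1/2) g^{rr} (∂_r g_{rr} + ∂_r g_{rr} - ∂_r g_{rr}) = (1/2)((1 - r^2)^2/4)((16*r/(1 - r^2)^3) + (16*r/(1 - r^2)^3) - (16*r/(1 - r^2)^3)) = 2*r/(1 - r^2)
Γ^r_{θ θ} = (1/2) g^{rr} (∂_θ g_{rθ} + ∂_θ g_{rθ} - ∂_r g_{θθ}) = (1/2)((1 - r^2)^2/4)((0) + (0) - (-8*(r^3 + r)/(r^2 - 1)^3)) = (r^3 + r)/(r^2 - 1)
Γ^θ_{r θ} = (1/2) g^{θθ} (∂_r g_{θθ} + ∂_θ g_{θr} - ∂_θ g_{rθ}) = (1/2)((1 - r^2)^2/(4*r^2))((-8*(r^3 + r)/(r^2 - 1)^3) + (0) - (0)) = (-r^2 - 1)/(r^3 - r)
All other Christoffel symbols are zero.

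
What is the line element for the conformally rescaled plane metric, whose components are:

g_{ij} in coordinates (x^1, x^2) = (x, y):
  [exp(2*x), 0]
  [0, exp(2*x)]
ds^2 = g_{ij} dx^i dx^j; only the non-zero components contribute.
ds^2 = exp(2*x) dx^2 + exp(2*x) dy^2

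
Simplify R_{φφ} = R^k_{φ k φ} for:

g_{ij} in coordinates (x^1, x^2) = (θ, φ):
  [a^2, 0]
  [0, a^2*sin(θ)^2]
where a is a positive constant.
Non-zero Christoffel symbols (Γ^k_{ij} = Γ^k_{ji}):
Γ^θ_{φ φ} = -sin(2*θ)/2
Γ^φ_{θ φ} = 1/tan(θ)
R^θ_{φ θ φ} = ∂_θ Γ^θ_{φ φ} - ∂_φ Γ^θ_{φ θ} + Γ^θ_{θ m} Γ^m_{φ φ} - Γ^θ_{φ m} Γ^m_{φ θ}
  = (-cos(2*θ)) - (0) + (0) - (-cos(θ)^2) = sin(θ)^2
R^φ_{φ φ φ} = 0 (a repeated index in an antisymmetric pair)
R_{φφ} = R^θ_{φ θ φ} + R^φ_{φ φ φ} = (sin(θ)^2) + (0) = sin(θ)^2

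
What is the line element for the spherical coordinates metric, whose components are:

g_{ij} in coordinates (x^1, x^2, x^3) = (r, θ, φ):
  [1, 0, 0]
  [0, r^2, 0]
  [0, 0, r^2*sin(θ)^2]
ds^2 = g_{ij} dx^i dx^j; only the non-zero components contribute.
ds^2 = dr^2 + r^2 dθ^2 + r^2*sin(θ)^2 dφ^2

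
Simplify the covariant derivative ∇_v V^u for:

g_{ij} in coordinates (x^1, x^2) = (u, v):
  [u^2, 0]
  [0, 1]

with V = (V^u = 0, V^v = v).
Non-zero Christoffel symbols:
Γ^u_{u u} = 1/u
∇_v V^u = ∂_v V^u + Γ^u_{v j} V^j
  = (0) + (0)(0) + (0)(v)
  = 0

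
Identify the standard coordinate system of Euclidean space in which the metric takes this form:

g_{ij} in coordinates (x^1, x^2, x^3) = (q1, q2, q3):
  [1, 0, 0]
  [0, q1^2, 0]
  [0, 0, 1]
The line element ds^2 = dq1^2 + q1^2 dq2^2 + dq3^2 is dr^2 + r^2 dθ^2 + dz^2 with q1 = r, q2 = θ, q3 = z.
cylindrical coordinates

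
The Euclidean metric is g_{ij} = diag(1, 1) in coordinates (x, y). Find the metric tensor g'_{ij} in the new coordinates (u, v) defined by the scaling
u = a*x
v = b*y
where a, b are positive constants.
Invert the transformation: x = u/a, y = v/b
g'_{ij} = (∂x^k/∂x'^i)(∂x^l/∂x'^j) g_{kl}; with g_{kl} = δ_{kl} this is Σ_k (∂x^k/∂x'^i)(∂x^k/∂x'^j).
Jacobian: ∂x/∂u = 1/a, ∂x/∂v = 0, ∂y/∂u = 0, ∂y/∂v = 1/b
g'_{uu} = (1/a)(1/a) + (0)(0) = 1/a^2
g'_{uv} = (1/a)(0) + (0)(1/b) = 0
g'_{vv} = (0)(0) + (1/b)(1/b) = 1/b^2
g'_{ij} = diag(1/a^2, 1/b^2)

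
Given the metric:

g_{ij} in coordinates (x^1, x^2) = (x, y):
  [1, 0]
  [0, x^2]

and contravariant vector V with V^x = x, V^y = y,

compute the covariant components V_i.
V_i = g_{ij} V^j:
V_x = (1)(x) + (0)(y) = x
V_y = (0)(x) + (x^2)(y) = x^2*y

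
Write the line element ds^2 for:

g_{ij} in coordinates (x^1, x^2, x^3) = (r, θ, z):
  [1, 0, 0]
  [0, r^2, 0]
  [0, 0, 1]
ds^2 = g_{ij} dx^i dx^j; only the non-zero components contribute.
ds^2 = dr^2 + r^2 dθ^2 + dz^2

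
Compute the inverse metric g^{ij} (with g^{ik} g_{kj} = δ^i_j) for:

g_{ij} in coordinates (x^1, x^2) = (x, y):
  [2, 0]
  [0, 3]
The metric is diagonal, so g^{ij} is diagonal with entries 1/g_{ii}: diag(1/2, 1/3).
g^{ij}:
  [1/2, 0]
  [0, 1/3]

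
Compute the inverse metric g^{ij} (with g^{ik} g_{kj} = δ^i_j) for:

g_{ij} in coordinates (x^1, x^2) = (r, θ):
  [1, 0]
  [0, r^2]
The metric is diagonal, so g^{ij} is diagonal with entries 1/g_{ii}: diag(1, 1/(r^2)).
g^{ij}:
  [1, 0]
  [0, 1/r^2]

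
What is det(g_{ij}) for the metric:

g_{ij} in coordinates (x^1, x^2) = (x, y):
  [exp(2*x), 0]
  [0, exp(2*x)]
For a 2×2 metric: det(g) = g_{11}·g_{22} - g_{12}·g_{21}
= (exp(2*x))·(exp(2*x)) - (0)·(0)
= exp(4*x) - 0
det(g) = exp(4*x)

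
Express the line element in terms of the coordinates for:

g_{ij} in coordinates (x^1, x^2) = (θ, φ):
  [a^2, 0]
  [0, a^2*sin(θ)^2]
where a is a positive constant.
ds^2 = g_{ij} dx^i dx^j; only the non-zero components contribute.
ds^2 = a^2 dθ^2 + a^2*sin(θ)^2 dφ^2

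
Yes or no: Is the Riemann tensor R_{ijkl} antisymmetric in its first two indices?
R_{ijkl} = -R_{jikl} (follows from metric compatibility).
Yes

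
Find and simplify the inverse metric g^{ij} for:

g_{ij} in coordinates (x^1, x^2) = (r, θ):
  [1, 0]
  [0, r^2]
The metric is diagonal, so g^{ij} is diagonal with entries 1/g_{ii}: diag(1, 1/(r^2)).
g^{ij}:
  [1, 0]
  [0, 1/r^2]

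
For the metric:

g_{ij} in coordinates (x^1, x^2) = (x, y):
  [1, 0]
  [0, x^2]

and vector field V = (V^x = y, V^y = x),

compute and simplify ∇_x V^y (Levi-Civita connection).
Non-zero Christoffel symbols:
Γ^x_{y y} = -x
Γ^y_{x y} = 1/x
∇_x V^y = ∂_x V^y + Γ^y_{x j} V^j
  = (1) + (0)(y) + (1/x)(x)
  = 2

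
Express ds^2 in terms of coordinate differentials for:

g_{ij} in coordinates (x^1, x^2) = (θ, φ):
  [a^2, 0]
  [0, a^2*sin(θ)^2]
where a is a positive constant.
ds^2 = g_{ij} dx^i dx^j; only the non-zero components contribute.
ds^2 = a^2 dθ^2 + a^2*sin(θ)^2 dφ^2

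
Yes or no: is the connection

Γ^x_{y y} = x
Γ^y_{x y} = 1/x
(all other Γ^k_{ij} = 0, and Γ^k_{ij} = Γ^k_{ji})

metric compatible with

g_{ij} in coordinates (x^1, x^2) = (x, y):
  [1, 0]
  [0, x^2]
Using ∇_k g_{ij} = ∂_k g_{ij} - Γ^m_{ki} g_{mj} - Γ^m_{kj} g_{im}:
∇_y g_{xy} = (0) - (x) - (x) = -2*x ≠ 0
So the connection is not metric compatible (it is not the Levi-Civita connection).
No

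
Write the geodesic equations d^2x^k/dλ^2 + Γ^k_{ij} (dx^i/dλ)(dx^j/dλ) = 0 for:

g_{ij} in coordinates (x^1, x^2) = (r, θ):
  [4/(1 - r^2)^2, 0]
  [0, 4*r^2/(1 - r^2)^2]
Geodesic equation: d^2x^k/dλ^2 + Γ^k_{ij} (dx^i/dλ)(dx^j/dλ) = 0.
Non-zero Christoffel symbols:
Γ^r_{r r} = 2*r/(1 - r^2)
Γ^r_{θ θ} = (r^3 + r)/(r^2 - 1)
Γ^θ_{r θ} = (-r^2 - 1)/(r^3 - r)
Substituting (the symmetric pair Γ^k_{ij}, Γ^k_{ji} combines into a factor 2):
d^2r/dλ^2 + (2*r/(1 - r^2)) (dr/dλ)^2 + ((r^3 + r)/(r^2 - 1)) (dθ/dλ)^2 = 0
d^2θ/dλ^2 + ((-2*r^2 - 2)/(r^3 - r)) (dr/dλ)(dθ/dλ) = 0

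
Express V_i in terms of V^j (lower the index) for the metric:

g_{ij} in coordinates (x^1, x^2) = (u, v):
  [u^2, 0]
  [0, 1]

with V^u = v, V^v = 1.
V_i = g_{ij} V^j:
V_u = (u^2)(v) + (0)(1) = u^2*v
V_v = (0)(v) + (1)(1) = 1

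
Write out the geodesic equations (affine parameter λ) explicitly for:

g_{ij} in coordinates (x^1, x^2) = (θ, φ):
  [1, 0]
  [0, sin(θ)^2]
Geodesic equation: d^2x^k/dλ^2 + Γ^k_{ij} (dx^i/dλ)(dx^j/dλ) = 0.
Non-zero Christoffel symbols:
Γ^θ_{φ φ} = -sin(2*θ)/2
Γ^φ_{θ φ} = 1/tan(θ)
Substituting (the symmetric pair Γ^k_{ij}, Γ^k_{ji} combines into a factor 2):
d^2θ/dλ^2 - (sin(2*θ)/2) (dφ/dλ)^2 = 0
d^2φ/dλ^2 + (2/tan(θ)) (dθ/dλ)(dφ/dλ) = 0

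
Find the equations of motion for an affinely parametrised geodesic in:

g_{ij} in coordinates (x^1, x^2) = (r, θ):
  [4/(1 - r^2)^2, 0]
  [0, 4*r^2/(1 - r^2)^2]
Geodesic equation: d^2x^k/dλ^2 + Γ^k_{ij} (dx^i/dλ)(dx^j/dλ) = 0.
Non-zero Christoffel symbols:
Γ^r_{r r} = 2*r/(1 - r^2)
Γ^r_{θ θ} = (r^3 + r)/(r^2 - 1)
Γ^θ_{r θ} = (-r^2 - 1)/(r^3 - r)
Substituting (the symmetric pair Γ^k_{ij}, Γ^k_{ji} combines into a factor 2):
d^2r/dλ^2 + (2*r/(1 - r^2)) (dr/dλ)^2 + ((r^3 + r)/(r^2 - 1)) (dθ/dλ)^2 = 0
d^2θ/dλ^2 + ((-2*r^2 - 2)/(r^3 - r)) (dr/dλ)(dθ/dλ) = 0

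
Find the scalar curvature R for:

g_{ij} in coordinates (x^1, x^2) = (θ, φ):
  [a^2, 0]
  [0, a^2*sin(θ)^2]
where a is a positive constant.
Non-zero Christoffel symbols (Γ^k_{ij} = Γ^k_{ji}):
Γ^θ_{φ φ} = -sin(2*θ)/2
Γ^φ_{θ φ} = 1/tan(θ)
Ricci tensor (R_{ij} = R^k_{ikj}): R_{θθ} = 1, R_{θφ} = 0, R_{φφ} = sin(θ)^2
Inverse metric: g^{θθ} = 1/a^2, g^{φφ} = 1/(a^2*sin(θ)^2)
R = g^{ij} R_{ij} = (1/a^2)(1) + (1/(a^2*sin(θ)^2))(sin(θ)^2) = 2/a^2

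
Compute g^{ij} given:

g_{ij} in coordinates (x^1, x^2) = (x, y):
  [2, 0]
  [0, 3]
The metric is diagonal, so g^{ij} is diagonal with entries 1/g_{ii}: diag(1/2, 1/3).
g^{ij}:
  [1/2, 0]
  [0, 1/3]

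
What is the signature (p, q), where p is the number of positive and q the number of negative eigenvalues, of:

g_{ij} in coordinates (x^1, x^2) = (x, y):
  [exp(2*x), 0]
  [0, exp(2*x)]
The metric is diagonal, so its eigenvalues are the diagonal entries: exp(2*x), exp(2*x) (at a generic point, where coordinate-dependent entries are positive).
2 positive, 0 negative.
(2, 0) - Riemannian (positive definite)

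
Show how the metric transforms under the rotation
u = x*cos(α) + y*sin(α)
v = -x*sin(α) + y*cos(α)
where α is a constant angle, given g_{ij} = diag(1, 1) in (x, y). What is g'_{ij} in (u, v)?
Invert the transformation: x = u*cos(α) - v*sin(α), y = u*sin(α) + v*cos(α)
g'_{ij} = (∂x^k/∂x'^i)(∂x^l/∂x'^j) g_{kl}; with g_{kl} = δ_{kl} this is Σ_k (∂x^k/∂x'^i)(∂x^k/∂x'^j).
Jacobian: ∂x/∂u = cos(α), ∂x/∂v = -sin(α), ∂y/∂u = sin(α), ∂y/∂v = cos(α)
g'_{uu} = (cos(α))(cos(α)) + (sin(α))(sin(α)) = 1
g'_{uv} = (cos(α))(-sin(α)) + (sin(α))(cos(α)) = 0
g'_{vv} = (-sin(α))(-sin(α)) + (cos(α))(cos(α)) = 1
g'_{ij} = diag(1, 1)
The Euclidean metric is invariant under rotations.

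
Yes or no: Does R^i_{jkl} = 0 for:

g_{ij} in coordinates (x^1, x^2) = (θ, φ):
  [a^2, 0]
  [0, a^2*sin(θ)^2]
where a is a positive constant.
Non-zero Christoffel symbols:
Γ^θ_{φ φ} = -sin(2*θ)/2
Γ^φ_{θ φ} = 1/tan(θ)
Ricci tensor: R_{θθ} = 1, R_{θφ} = 0, R_{φφ} = sin(θ)^2
The Ricci tensor is non-zero, so the Riemann tensor is non-zero: not flat.
No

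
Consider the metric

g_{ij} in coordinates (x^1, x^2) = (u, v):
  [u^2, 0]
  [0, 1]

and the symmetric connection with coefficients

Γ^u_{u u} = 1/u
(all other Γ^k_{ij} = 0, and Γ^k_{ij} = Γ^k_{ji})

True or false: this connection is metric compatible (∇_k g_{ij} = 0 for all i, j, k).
Using ∇_k g_{ij} = ∂_k g_{ij} - Γ^m_{ki} g_{mj} - Γ^m_{kj} g_{im}:
e.g. ∇_u g_{uu} = (2*u) - (u) - (u) = 0
Every component ∇_k g_{ij} vanishes: the connection is metric compatible.
True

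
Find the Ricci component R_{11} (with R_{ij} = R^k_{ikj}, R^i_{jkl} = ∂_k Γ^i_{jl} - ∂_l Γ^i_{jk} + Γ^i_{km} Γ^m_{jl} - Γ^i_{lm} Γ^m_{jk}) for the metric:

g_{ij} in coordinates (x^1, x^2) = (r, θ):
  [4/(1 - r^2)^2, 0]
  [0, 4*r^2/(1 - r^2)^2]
Non-zero Christoffel symbols (Γ^k_{ij} = Γ^k_{ji}):
Γ^r_{r r} = 2*r/(1 - r^2)
Γ^r_{θ θ} = (r^3 + r)/(r^2 - 1)
Γ^θ_{r θ} = (-r^2 - 1)/(r^3 - r)
R^r_{r r r} = 0 (a repeated index in an antisymmetric pair)
R^θ_{r θ r} = ∂_θ Γ^θ_{r r} - ∂_r Γ^θ_{r θ} + Γ^θ_{θ m} Γ^m_{r r} - Γ^θ_{r m} Γ^m_{r θ}
  = (0) - ((r^4 + 4*r^2 - 1)/(r^3 - r)^2) + (2*(r^2 + 1)/(r^2 - 1)^2) - ((r^2 + 1)^2/(r^3 - r)^2) = -4/(r^2 - 1)^2
R_{rr} = R^r_{r r r} + R^θ_{r θ r} = (0) + (-4/(r^2 - 1)^2) = -4/(r^2 - 1)^2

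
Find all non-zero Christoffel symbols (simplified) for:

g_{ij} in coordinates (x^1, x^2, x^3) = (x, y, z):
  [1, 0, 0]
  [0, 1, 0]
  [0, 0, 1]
Using Γ^k_{ij} = (1/2) g^{km} (∂_i g_{mj} + ∂_j g_{mi} - ∂_m g_{ij}); the metric is diagonal, so only the m = k term contributes.
Every metric component is constant, so all ∂_m g_{ij} = 0 and every Christoffel symbol vanishes.
All Christoffel symbols are zero.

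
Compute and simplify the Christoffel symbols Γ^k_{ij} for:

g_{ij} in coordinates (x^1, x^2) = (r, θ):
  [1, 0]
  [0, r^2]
Using Γ^k_{ij} = (1/2) g^{km} (∂_i g_{mj} + ∂_j g_{mi} - ∂_m g_{ij}); the metric is diagonal, so only the m = k term contributes.
Non-zero symbols (using the symmetry Γ^k_{ij} = Γ^k_{ji}):
Γ^r_{θ θ} = (1/2) g^{rr} (∂_θ g_{rθ} + ∂_θ g_{rθ} - ∂_r g_{θθ}) = (1/2)(1)((0) + (0) - (2*r)) = -r
Γ^θ_{r θ} = (1/2) g^{θθ} (∂_r g_{θθ} + ∂_θ g_{θr} - ∂_θ g_{rθ}) = (1/2)(1/r^2)((2*r) + (0) - (0)) = 1/r
All other Christoffel symbols are zero.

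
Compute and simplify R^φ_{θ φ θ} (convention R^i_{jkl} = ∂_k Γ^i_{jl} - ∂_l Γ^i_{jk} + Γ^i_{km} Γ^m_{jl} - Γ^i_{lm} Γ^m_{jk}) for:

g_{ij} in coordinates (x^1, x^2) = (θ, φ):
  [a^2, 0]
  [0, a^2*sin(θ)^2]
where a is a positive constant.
Non-zero Christoffel symbols (Γ^k_{ij} = Γ^k_{ji}):
Γ^θ_{φ φ} = -sin(2*θ)/2
Γ^φ_{θ φ} = 1/tan(θ)
R^φ_{θ φ θ} = ∂_φ Γ^φ_{θ θ} - ∂_θ Γ^φ_{θ φ} + Γ^φ_{φ m} Γ^m_{θ θ} - Γ^φ_{θ m} Γ^m_{θ φ}
  = (0) - (-1/sin(θ)^2) + (0) - (1/tan(θ)^2) = 1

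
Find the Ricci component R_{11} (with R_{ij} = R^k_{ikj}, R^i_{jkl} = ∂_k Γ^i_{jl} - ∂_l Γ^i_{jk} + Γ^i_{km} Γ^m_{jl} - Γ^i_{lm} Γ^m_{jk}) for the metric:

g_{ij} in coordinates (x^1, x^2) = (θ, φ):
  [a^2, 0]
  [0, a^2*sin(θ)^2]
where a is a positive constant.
Non-zero Christoffel symbols (Γ^k_{ij} = Γ^k_{ji}):
Γ^θ_{φ φ} = -sin(2*θ)/2
Γ^φ_{θ φ} = 1/tan(θ)
R^θ_{θ θ θ} = 0 (a repeated index in an antisymmetric pair)
R^φ_{θ φ θ} = ∂_φ Γ^φ_{θ θ} - ∂_θ Γ^φ_{θ φ} + Γ^φ_{φ m} Γ^m_{θ θ} - Γ^φ_{θ m} Γ^m_{θ φ}
  = (0) - (-1/sin(θ)^2) + (0) - (1/tan(θ)^2) = 1
R_{θθ} = R^θ_{θ θ θ} + R^φ_{θ φ θ} = (0) + (1) = 1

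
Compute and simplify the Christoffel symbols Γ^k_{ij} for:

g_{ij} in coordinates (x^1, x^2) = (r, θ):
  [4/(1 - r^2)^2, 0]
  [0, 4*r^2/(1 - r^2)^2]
Using Γ^k_{ij} = (1/2) g^{km} (∂_i g_{mj} + ∂_j g_{mi} - ∂_m g_{ij}); the metric is diagonal, so only the m = k term contributes.
Non-zero symbols (using the symmetry Γ^k_{ij} = Γ^k_{ji}):
Γ^r_{r r} = (1/2) g^{rr} (∂_r g_{rr} + ∂_r g_{rr} - ∂_r g_{rr}) = (1/2)((1 - r^2)^2/4)((16*r/(1 - r^2)^3) + (16*r/(1 - r^2)^3) - (16*r/(1 - r^2)^3)) = 2*r/(1 - r^2)
Γ^r_{θ θ} = (1/2) g^{rr} (∂_θ g_{rθ} + ∂_θ g_{rθ} - ∂_r g_{θθ}) = (1/2)((1 - r^2)^2/4)((0) + (0) - (-8*(r^3 + r)/(r^2 - 1)^3)) = (r^3 + r)/(r^2 - 1)
Γ^θ_{r θ} = (1/2) g^{θθ} (∂_r g_{θθ} + ∂_θ g_{θr} - ∂_θ g_{rθ}) = (1/2)((1 - r^2)^2/(4*r^2))((-8*(r^3 + r)/(r^2 - 1)^3) + (0) - (0)) = (-r^2 - 1)/(r^3 - r)
All other Christoffel symbols are zero.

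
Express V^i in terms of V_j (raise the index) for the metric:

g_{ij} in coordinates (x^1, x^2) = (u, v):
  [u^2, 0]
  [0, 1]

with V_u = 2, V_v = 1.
Inverse metric (diagonal): g^{uu} = 1/u^2, g^{vv} = 1
V^i = g^{ij} V_j:
V^u = (1/u^2)(2) + (0)(1) = 2/u^2
V^v = (0)(2) + (1)(1) = 1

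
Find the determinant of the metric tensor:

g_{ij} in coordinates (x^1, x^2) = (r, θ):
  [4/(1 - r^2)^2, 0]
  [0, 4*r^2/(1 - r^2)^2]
For a 2×2 metric: det(g) = g_{11}·g_{22} - g_{12}·g_{21}
= (4/(1 - r^2)^2)·(4*r^2/(1 - r^2)^2) - (0)·(0)
= 16*r^2/(1 - r^2)^4 - 0
det(g) = 16*r^2/(1 - r^2)^4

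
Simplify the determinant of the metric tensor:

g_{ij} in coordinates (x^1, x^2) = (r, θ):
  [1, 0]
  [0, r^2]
For a 2×2 metric: det(g) = g_{11}·g_{22} - g_{12}·g_{21}
= (1)·(r^2) - (0)·(0)
= r^2 - 0
det(g) = r^2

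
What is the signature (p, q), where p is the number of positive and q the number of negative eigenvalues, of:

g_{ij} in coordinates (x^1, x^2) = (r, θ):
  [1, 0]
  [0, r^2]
The metric is diagonal, so its eigenvalues are the diagonal entries: 1, r^2 (at a generic point, where coordinate-dependent entries are positive).
2 positive, 0 negative.
(2, 0) - Riemannian (positive definite)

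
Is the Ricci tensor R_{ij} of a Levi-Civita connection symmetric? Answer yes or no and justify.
R_{ij} = R^k_{ikj}; the pair symmetry R_{kilj} = R_{ljki} gives R_{ij} = R_{ji}.
Yes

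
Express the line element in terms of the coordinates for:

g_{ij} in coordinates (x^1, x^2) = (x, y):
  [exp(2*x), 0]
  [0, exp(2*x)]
ds^2 = g_{ij} dx^i dx^j; only the non-zero components contribute.
ds^2 = exp(2*x) dx^2 + exp(2*x) dy^2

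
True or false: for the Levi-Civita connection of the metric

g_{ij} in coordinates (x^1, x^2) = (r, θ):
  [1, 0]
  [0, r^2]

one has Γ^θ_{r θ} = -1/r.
Γ^θ_{r θ} = (1/2) g^{θθ} (∂_r g_{θθ} + ∂_θ g_{θr} - ∂_θ g_{rθ}) = (1/2)(1/r^2)((2*r) + (0) - (0)) = 1/r
This differs from the proposed value -1/r.
False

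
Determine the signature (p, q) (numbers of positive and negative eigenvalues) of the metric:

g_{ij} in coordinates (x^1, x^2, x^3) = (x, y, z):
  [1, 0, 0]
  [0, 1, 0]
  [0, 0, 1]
The metric is diagonal, so its eigenvalues are the diagonal entries: 1, 1, 1 (at a generic point, where coordinate-dependent entries are positive).
3 positive, 0 negative.
(3, 0) - Riemannian (positive definite)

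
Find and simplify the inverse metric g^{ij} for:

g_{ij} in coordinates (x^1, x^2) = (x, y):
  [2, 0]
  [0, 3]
The metric is diagonal, so g^{ij} is diagonal with entries 1/g_{ii}: diag(1/2, 1/3).
g^{ij}:
  [1/2, 0]
  [0, 1/3]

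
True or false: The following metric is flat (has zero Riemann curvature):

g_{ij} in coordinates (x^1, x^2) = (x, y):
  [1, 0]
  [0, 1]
All metric components are constant, so every Christoffel symbol vanishes and R^i_{jkl} = 0.
True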